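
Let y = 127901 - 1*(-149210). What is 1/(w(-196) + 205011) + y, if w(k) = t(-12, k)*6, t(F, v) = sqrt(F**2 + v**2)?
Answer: 1294050544993298/4669791329 - 8*sqrt(2410)/14009373987 ≈ 2.7711e+5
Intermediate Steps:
w(k) = 6*sqrt(144 + k**2) (w(k) = sqrt((-12)**2 + k**2)*6 = sqrt(144 + k**2)*6 = 6*sqrt(144 + k**2))
y = 277111 (y = 127901 + 149210 = 277111)
1/(w(-196) + 205011) + y = 1/(6*sqrt(144 + (-196)**2) + 205011) + 277111 = 1/(6*sqrt(144 + 38416) + 205011) + 277111 = 1/(6*sqrt(38560) + 205011) + 277111 = 1/(6*(4*sqrt(2410)) + 205011) + 277111 = 1/(24*sqrt(2410) + 205011) + 277111 = 1/(205011 + 24*sqrt(2410)) + 277111 = 277111 + 1/(205011 + 24*sqrt(2410))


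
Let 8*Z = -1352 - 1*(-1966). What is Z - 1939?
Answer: -7449/4 ≈ -1862.3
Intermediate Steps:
Z = 307/4 (Z = (-1352 - 1*(-1966))/8 = (-1352 + 1966)/8 = (⅛)*614 = 307/4 ≈ 76.750)
Z - 1939 = 307/4 - 1939 = -7449/4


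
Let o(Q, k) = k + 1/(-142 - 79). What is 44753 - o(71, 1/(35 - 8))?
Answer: 267040957/5967 ≈ 44753.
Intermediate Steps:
o(Q, k) = -1/221 + k (o(Q, k) = k + 1/(-221) = k - 1/221 = -1/221 + k)
44753 - o(71, 1/(35 - 8)) = 44753 - (-1/221 + 1/(35 - 8)) = 44753 - (-1/221 + 1/27) = 44753 - 1*194/5967 = 44753 - 194/5967 = 267040957/5967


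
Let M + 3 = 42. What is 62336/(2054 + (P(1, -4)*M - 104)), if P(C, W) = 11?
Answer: 62336/2379 ≈ 26.203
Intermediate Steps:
M = 39 (M = -3 + 42 = 39)
62336/(2054 + (P(1, -4)*M - 104)) = 62336/(2054 + (11*39 - 104)) = 62336/(2054 + (429 - 104)) = 62336/(2054 + 325) = 62336/2379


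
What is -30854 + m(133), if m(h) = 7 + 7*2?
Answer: -30833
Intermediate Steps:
m(h) = 21 (m(h) = 7 + 14 = 21)
-30854 + m(133) = -30854 + 21 = -30833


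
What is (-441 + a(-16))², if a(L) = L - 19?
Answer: 226576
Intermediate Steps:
a(L) = -19 + L
(-441 + a(-16))² = (-441 + (-19 - 16))² = (-441 - 35)² = (-476)² = 226576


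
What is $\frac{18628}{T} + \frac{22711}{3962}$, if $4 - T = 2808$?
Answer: $- \frac{2530623}{2777362} \approx -0.91116$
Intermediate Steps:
$T = -2804$ ($T = 4 - 2808 = -2804$)
$\frac{18628}{T} + \frac{22711}{3962} = \frac{18628}{-2804} + \frac{22711}{3962} = 18628 \left(- \frac{1}{2804}\right) + 22711 \cdot \frac{1}{3962} = - \frac{4657}{701} + \frac{22711}{3962} = - \frac{2530623}{2777362}$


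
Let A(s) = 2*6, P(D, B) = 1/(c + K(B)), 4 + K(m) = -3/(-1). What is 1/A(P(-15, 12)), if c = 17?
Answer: 1/12 ≈ 0.083333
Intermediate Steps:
K(m) = -1 (K(m) = -4 - 3/(-1) = -4 - 3*(-1) = -4 + 3 = -1)
P(D, B) = 1/16 (P(D, B) = 1/(17 - 1) = 1/16)
A(s) = 12
1/A(P(-15, 12)) = 1/12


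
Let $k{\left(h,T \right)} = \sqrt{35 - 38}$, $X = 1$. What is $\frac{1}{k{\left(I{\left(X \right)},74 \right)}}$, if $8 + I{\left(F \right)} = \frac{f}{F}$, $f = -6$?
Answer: $- \frac{i \sqrt{3}}{3} \approx - 0.57735 i$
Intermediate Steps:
$I{\left(F \right)} = -8 - \frac{6}{F}$
$k{\left(h,T \right)} = i \sqrt{3}$ ($k{\left(h,T \right)} = \sqrt{-3} = i \sqrt{3}$)
$\frac{1}{k{\left(I{\left(X \right)},74 \right)}} = \frac{1}{i \sqrt{3}} = - \frac{i \sqrt{3}}{3}$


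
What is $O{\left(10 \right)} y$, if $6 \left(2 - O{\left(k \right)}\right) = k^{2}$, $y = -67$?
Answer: $\frac{2948}{3} \approx 982.67$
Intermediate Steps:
$O{\left(k \right)} = 2 - \frac{k^{2}}{6}$
$O{\left(10 \right)} y = \left(2 - \frac{10^{2}}{6}\right) \left(-67\right) = \left(2 - \frac{50}{3}\right) \left(-67\right) = \left(- \frac{44}{3}\right) \left(-67\right) = \frac{2948}{3}$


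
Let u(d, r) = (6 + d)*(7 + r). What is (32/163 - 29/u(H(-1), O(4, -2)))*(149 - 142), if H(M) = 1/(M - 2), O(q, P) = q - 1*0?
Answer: -57379/30481 ≈ -1.8825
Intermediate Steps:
O(q, P) = q (O(q, P) = q + 0 = q)
H(M) = 1/(-2 + M)
(32/163 - 29/u(H(-1), O(4, -2)))*(149 - 142) = (32/163 - 29/(42 + 6*4 + 7/(-2 - 1) + 4/(-2 - 1)))*(149 - 142) = (32*(1/163) - 29/(42 + 24 + 7/(-3) + 4/(-3)))*7 = (32/163 - 29/(42 + 24 + 7*(-1/3) - 1/3*4))*7 = (32/163 - 29/(42 + 24 - 7/3 - 4/3))*7 = (32/163 - 29/187/3)*7 = (32/163 - 29*3/187)*7 = (32/163 - 87/187)*7 = -8197/30481*7 = -57379/30481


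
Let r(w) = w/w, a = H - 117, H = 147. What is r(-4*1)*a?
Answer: 30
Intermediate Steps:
a = 30 (a = 147 - 117 = 30)
r(w) = 1
r(-4*1)*a = 1*30 = 30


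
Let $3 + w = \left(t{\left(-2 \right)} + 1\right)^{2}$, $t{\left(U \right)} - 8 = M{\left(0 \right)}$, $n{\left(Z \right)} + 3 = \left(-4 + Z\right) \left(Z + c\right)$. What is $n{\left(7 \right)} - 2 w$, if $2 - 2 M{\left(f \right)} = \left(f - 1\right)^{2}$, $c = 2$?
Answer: $- \frac{301}{2} \approx -150.5$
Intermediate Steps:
$n{\left(Z \right)} = -3 + \left(-4 + Z\right) \left(2 + Z\right)$ ($n{\left(Z \right)} = -3 + \left(-4 + Z\right) \left(Z + 2\right) = -3 + \left(-4 + Z\right) \left(2 + Z\right)$)
$M{\left(f \right)} = 1 - \frac{\left(-1 + f\right)^{2}}{2}$ ($M{\left(f \right)} = 1 - \frac{\left(f - 1\right)^{2}}{2} = 1 - \frac{\left(-1 + f\right)^{2}}{2}$)
$t{\left(U \right)} = \frac{17}{2}$ ($t{\left(U \right)} = 8 + \left(1 - \frac{\left(-1 + 0\right)^{2}}{2}\right) = 8 + \left(1 - \frac{\left(-1\right)^{2}}{2}\right) = 8 + \left(1 - \frac{1}{2}\right) = 8 + \frac{1}{2} = \frac{17}{2}$)
$w = \frac{349}{4}$ ($w = -3 + \left(\frac{17}{2} + 1\right)^{2} = -3 + \left(\frac{19}{2}\right)^{2} = -3 + \frac{361}{4} = \frac{349}{4} \approx 87.25$)
$n{\left(7 \right)} - 2 w = \left(-11 + 7^{2} - 14\right) - \frac{349}{2} = \left(-11 + 49 - 14\right) - \frac{349}{2} = 24 - \frac{349}{2} = - \frac{301}{2}$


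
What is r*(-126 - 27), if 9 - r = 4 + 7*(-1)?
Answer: -1836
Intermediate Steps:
r = 12 (r = 9 - (4 + 7*(-1)) = 9 - (4 - 7) = 9 - 1*(-3) = 9 + 3 = 12)
r*(-126 - 27) = 12*(-126 - 27) = 12*(-153) = -1836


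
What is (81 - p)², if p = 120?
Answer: 1521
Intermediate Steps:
(81 - p)² = (81 - 1*120)² = (81 - 120)² = (-39)² = 1521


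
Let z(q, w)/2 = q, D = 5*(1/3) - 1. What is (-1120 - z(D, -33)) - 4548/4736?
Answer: -3986387/3552 ≈ -1122.3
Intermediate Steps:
D = ⅔ (D = 5*(1*(⅓)) - 1 = 5*(⅓) - 1 = 5/3 - 1 = ⅔ ≈ 0.66667)
z(q, w) = 2*q
(-1120 - z(D, -33)) - 4548/4736 = (-1120 - 2*2/3) - 4548/4736 = (-1120 - 1*4/3) - 4548*1/4736 = (-1120 - 4/3) - 1137/1184 = -3364/3 - 1137/1184 = -3986387/3552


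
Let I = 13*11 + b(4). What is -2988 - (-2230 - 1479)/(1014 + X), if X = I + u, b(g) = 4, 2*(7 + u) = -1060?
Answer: -1860803/624 ≈ -2982.1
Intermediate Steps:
u = -537 (u = -7 + (1/2)*(-1060) = -7 - 530 = -537)
I = 147 (I = 13*11 + 4 = 143 + 4 = 147)
X = -390 (X = 147 - 537 = -390)
-2988 - (-2230 - 1479)/(1014 + X) = -2988 - (-2230 - 1479)/(1014 - 390) = -2988 - (-3709)/624 = -2988 - 1*(-3709/624) = -2988 + 3709/624 = -1860803/624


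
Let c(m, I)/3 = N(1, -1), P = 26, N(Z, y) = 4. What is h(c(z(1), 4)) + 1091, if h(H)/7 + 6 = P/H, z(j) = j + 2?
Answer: 6385/6 ≈ 1064.2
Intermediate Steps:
z(j) = 2 + j
c(m, I) = 12 (c(m, I) = 3*4 = 12)
h(H) = -42 + 182/H (h(H) = -42 + 7*(26/H) = -42 + 182/H)
h(c(z(1), 4)) + 1091 = (-42 + 182/12) + 1091 = (-42 + 182*(1/12)) + 1091 = (-42 + 91/6) + 1091 = -161/6 + 1091 = 6385/6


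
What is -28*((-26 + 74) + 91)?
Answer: -3892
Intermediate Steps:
-28*((-26 + 74) + 91) = -28*(48 + 91) = -28*139 = -3892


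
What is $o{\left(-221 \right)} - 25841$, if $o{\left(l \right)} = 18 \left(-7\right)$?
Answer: $-25967$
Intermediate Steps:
$o{\left(l \right)} = -126$
$o{\left(-221 \right)} - 25841 = -126 - 25841 = -25967$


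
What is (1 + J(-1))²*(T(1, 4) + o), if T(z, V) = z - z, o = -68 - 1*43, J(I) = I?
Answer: 0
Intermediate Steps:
o = -111 (o = -68 - 43 = -111)
T(z, V) = 0
(1 + J(-1))²*(T(1, 4) + o) = (1 - 1)²*(0 - 111) = 0²*(-111) = 0*(-111) = 0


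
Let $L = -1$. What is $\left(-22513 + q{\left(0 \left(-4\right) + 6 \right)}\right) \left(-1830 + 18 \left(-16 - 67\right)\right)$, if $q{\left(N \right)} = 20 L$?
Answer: $74899692$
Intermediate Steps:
$q{\left(N \right)} = -20$ ($q{\left(N \right)} = 20 \left(-1\right) = -20$)
$\left(-22513 + q{\left(0 \left(-4\right) + 6 \right)}\right) \left(-1830 + 18 \left(-16 - 67\right)\right) = \left(-22513 - 20\right) \left(-1830 + 18 \left(-16 - 67\right)\right) = - 22533 \left(-1830 + 18 \left(-83\right)\right) = - 22533 \left(-1830 - 1494\right) = \left(-22533\right) \left(-3324\right) = 74899692$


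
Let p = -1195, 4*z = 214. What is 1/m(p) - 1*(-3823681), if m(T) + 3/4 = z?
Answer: 806796695/211 ≈ 3.8237e+6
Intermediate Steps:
z = 107/2 (z = (¼)*214 = 107/2 ≈ 53.500)
m(T) = 211/4 (m(T) = -¾ + 107/2 = 211/4)
1/m(p) - 1*(-3823681) = 1/(211/4) - 1*(-3823681) = 4/211 + 3823681 = 806796695/211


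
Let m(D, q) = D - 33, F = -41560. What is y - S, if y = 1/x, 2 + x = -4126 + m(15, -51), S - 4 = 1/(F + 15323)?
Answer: -435136499/108778602 ≈ -4.0002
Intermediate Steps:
m(D, q) = -33 + D
S = 104947/26237 (S = 4 + 1/(-41560 + 15323) = 4 + 1/(-26237) = 4 - 1/26237 = 104947/26237 ≈ 4.0000)
x = -4146 (x = -2 + (-4126 + (-33 + 15)) = -2 + (-4126 - 18) = -2 - 4144 = -4146)
y = -1/4146 (y = 1/(-4146) = -1/4146 ≈ -0.00024120)
y - S = -1/4146 - 1*104947/26237 = -1/4146 - 104947/26237 = -435136499/108778602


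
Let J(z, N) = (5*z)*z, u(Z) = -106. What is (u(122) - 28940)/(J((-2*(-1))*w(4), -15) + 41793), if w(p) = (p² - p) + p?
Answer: -29046/46913 ≈ -0.61915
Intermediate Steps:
w(p) = p²
J(z, N) = 5*z²
(u(122) - 28940)/(J((-2*(-1))*w(4), -15) + 41793) = (-106 - 28940)/(5*(-2*(-1)*4²)² + 41793) = -29046/(5*(2*16)² + 41793) = -29046/(5*32² + 41793) = -29046/(5*1024 + 41793) = -29046/(5120 + 41793) = -29046/46913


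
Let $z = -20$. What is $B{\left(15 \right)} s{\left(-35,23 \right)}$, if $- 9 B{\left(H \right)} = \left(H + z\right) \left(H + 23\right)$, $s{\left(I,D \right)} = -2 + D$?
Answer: $\frac{1330}{3} \approx 443.33$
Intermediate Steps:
$B{\left(H \right)} = - \frac{\left(-20 + H\right) \left(23 + H\right)}{9}$ ($B{\left(H \right)} = - \frac{\left(H - 20\right) \left(H + 23\right)}{9} = - \frac{\left(-20 + H\right) \left(23 + H\right)}{9}$)
$B{\left(15 \right)} s{\left(-35,23 \right)} = \left(\frac{460}{9} - 5 - \frac{15^{2}}{9}\right) \left(-2 + 23\right) = \left(\frac{460}{9} - 5 - 25\right) 21 = \frac{190}{9} \cdot 21 = \frac{1330}{3}$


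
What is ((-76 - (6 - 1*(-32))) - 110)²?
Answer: 50176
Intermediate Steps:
((-76 - (6 - 1*(-32))) - 110)² = ((-76 - (6 + 32)) - 110)² = ((-76 - 1*38) - 110)² = ((-76 - 38) - 110)² = (-114 - 110)² = (-224)² = 50176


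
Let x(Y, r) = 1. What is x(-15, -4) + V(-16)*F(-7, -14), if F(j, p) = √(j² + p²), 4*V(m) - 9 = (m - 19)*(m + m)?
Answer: 1 + 7903*√5/4 ≈ 4418.9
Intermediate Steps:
V(m) = 9/4 + m*(-19 + m)/2 (V(m) = 9/4 + ((m - 19)*(m + m))/4 = 9/4 + ((-19 + m)*(2*m))/4 = 9/4 + (2*m*(-19 + m))/4 = 9/4 + m*(-19 + m)/2)
x(-15, -4) + V(-16)*F(-7, -14) = 1 + (9/4 + (½)*(-16)² - 19/2*(-16))*√((-7)² + (-14)²) = 1 + (9/4 + (½)*256 + 152)*√(49 + 196) = 1 + (9/4 + 128 + 152)*√245 = 1 + 1129*(7*√5)/4 = 1 + 7903*√5/4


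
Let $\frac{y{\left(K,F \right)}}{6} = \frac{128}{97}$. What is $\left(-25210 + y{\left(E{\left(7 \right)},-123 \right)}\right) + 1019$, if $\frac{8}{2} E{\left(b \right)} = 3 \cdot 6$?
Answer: $- \frac{2345759}{97} \approx -24183.0$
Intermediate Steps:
$E{\left(b \right)} = \frac{9}{2}$ ($E{\left(b \right)} = \frac{3 \cdot 6}{4} = \frac{1}{4} \cdot 18 = \frac{9}{2}$)
$y{\left(K,F \right)} = \frac{768}{97}$ ($y{\left(K,F \right)} = 6 \cdot \frac{128}{97} = \frac{768}{97}$)
$\left(-25210 + y{\left(E{\left(7 \right)},-123 \right)}\right) + 1019 = \left(-25210 + \frac{768}{97}\right) + 1019 = - \frac{2444602}{97} + 1019 = - \frac{2345759}{97}$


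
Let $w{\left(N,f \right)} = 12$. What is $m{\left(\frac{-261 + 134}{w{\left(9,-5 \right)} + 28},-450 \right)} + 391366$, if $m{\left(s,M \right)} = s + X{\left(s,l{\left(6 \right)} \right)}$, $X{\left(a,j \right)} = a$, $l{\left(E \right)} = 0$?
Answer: $\frac{7827193}{20} \approx 3.9136 \cdot 10^{5}$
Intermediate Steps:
$m{\left(s,M \right)} = 2 s$ ($m{\left(s,M \right)} = s + s = 2 s$)
$m{\left(\frac{-261 + 134}{w{\left(9,-5 \right)} + 28},-450 \right)} + 391366 = 2 \frac{-261 + 134}{12 + 28} + 391366 = 2 \left(- \frac{127}{40}\right) + 391366 = - \frac{127}{20} + 391366 = \frac{7827193}{20}$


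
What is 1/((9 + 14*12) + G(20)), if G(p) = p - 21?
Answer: 1/176 ≈ 0.0056818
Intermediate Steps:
G(p) = -21 + p
1/((9 + 14*12) + G(20)) = 1/((9 + 14*12) + (-21 + 20)) = 1/((9 + 168) - 1) = 1/(177 - 1) = 1/176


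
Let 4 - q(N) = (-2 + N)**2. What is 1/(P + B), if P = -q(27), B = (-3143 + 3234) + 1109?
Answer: 1/1821 ≈ 0.00054915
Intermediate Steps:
B = 1200 (B = 91 + 1109 = 1200)
q(N) = 4 - (-2 + N)**2
P = 621 (P = -27*(4 - 1*27) = -27*(4 - 27) = -27*(-23) = -1*(-621) = 621)
1/(P + B) = 1/(621 + 1200) = 1/1821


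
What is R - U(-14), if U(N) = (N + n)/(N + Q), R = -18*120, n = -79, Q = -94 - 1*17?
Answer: -270093/125 ≈ -2160.7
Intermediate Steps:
Q = -111 (Q = -94 - 17 = -111)
R = -2160
U(N) = (-79 + N)/(-111 + N) (U(N) = (N - 79)/(N - 111) = (-79 + N)/(-111 + N))
R - U(-14) = -2160 - (-79 - 14)/(-111 - 14) = -2160 - (-93)/(-125) = -2160 - (-1)*(-93)/125 = -2160 - 1*93/125 = -2160 - 93/125 = -270093/125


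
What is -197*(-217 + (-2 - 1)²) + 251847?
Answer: 292823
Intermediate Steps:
-197*(-217 + (-2 - 1)²) + 251847 = -197*(-217 + (-3)²) + 251847 = -197*(-217 + 9) + 251847 = -197*(-208) + 251847 = 40976 + 251847 = 292823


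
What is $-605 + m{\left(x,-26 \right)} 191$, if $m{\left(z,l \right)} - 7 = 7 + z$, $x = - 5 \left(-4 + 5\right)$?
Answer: $1114$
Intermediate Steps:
$x = -5$ ($x = \left(-5\right) 1 = -5$)
$m{\left(z,l \right)} = 14 + z$ ($m{\left(z,l \right)} = 7 + \left(7 + z\right) = 14 + z$)
$-605 + m{\left(x,-26 \right)} 191 = -605 + \left(14 - 5\right) 191 = -605 + 9 \cdot 191 = -605 + 1719 = 1114$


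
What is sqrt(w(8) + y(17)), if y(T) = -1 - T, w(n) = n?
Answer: I*sqrt(10) ≈ 3.1623*I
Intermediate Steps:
sqrt(w(8) + y(17)) = sqrt(8 + (-1 - 1*17)) = sqrt(8 + (-1 - 17)) = sqrt(8 - 18) = sqrt(-10) = I*sqrt(10)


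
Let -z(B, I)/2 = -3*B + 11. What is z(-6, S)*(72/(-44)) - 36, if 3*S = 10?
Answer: 648/11 ≈ 58.909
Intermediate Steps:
S = 10/3 (S = (1/3)*10 = 10/3 ≈ 3.3333)
z(B, I) = -22 + 6*B (z(B, I) = -2*(-3*B + 11) = -2*(11 - 3*B) = -22 + 6*B)
z(-6, S)*(72/(-44)) - 36 = (-22 + 6*(-6))*(72/(-44)) - 36 = (-22 - 36)*(72*(-1/44)) - 36 = -58*(-18/11) - 36 = 1044/11 - 36 = 648/11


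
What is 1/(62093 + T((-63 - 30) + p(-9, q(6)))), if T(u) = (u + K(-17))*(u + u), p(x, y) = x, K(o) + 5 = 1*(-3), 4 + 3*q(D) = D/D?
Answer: 1/84533 ≈ 1.1830e-5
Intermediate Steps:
q(D) = -1 (q(D) = -4/3 + (D/D)/3 = -4/3 + (⅓)*1 = -4/3 + ⅓ = -1)
K(o) = -8 (K(o) = -5 + 1*(-3) = -5 - 3 = -8)
T(u) = 2*u*(-8 + u) (T(u) = (u - 8)*(u + u) = (-8 + u)*(2*u) = 2*u*(-8 + u))
1/(62093 + T((-63 - 30) + p(-9, q(6)))) = 1/(62093 + 2*((-63 - 30) - 9)*(-8 + ((-63 - 30) - 9))) = 1/(62093 + 2*(-93 - 9)*(-8 + (-93 - 9))) = 1/(62093 + 2*(-102)*(-8 - 102)) = 1/(62093 + 2*(-102)*(-110)) = 1/(62093 + 22440) = 1/84533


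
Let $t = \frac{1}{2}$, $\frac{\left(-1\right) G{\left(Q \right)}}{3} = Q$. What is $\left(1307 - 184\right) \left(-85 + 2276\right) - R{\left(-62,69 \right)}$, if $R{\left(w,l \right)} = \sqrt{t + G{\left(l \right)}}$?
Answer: $2460493 - \frac{i \sqrt{826}}{2} \approx 2.4605 \cdot 10^{6} - 14.37 i$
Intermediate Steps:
$G{\left(Q \right)} = - 3 Q$
$t = \frac{1}{2} \approx 0.5$
$R{\left(w,l \right)} = \sqrt{\frac{1}{2} - 3 l}$
$\left(1307 - 184\right) \left(-85 + 2276\right) - R{\left(-62,69 \right)} = \left(1307 - 184\right) \left(-85 + 2276\right) - \frac{\sqrt{2 - 828}}{2} = 1123 \cdot 2191 - \frac{\sqrt{2 - 828}}{2} = 2460493 - \frac{\sqrt{-826}}{2} = 2460493 - \frac{i \sqrt{826}}{2}$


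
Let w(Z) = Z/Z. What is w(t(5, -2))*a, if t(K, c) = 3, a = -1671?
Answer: -1671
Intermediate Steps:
w(Z) = 1
w(t(5, -2))*a = 1*(-1671) = -1671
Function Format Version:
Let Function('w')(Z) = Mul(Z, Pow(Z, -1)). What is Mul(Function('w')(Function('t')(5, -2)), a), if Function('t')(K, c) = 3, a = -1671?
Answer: -1671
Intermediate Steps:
Function('w')(Z) = 1
Mul(Function('w')(Function('t')(5, -2)), a) = Mul(1, -1671) = -1671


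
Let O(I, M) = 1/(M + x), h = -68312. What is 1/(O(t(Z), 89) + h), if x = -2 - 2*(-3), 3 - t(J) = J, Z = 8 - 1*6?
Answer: -93/6353015 ≈ -1.4639e-5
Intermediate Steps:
Z = 2 (Z = 8 - 6 = 2)
t(J) = 3 - J
x = 4 (x = -2 + 6 = 4)
O(I, M) = 1/(4 + M) (O(I, M) = 1/(M + 4) = 1/(4 + M))
1/(O(t(Z), 89) + h) = 1/(1/(4 + 89) - 68312) = 1/(1/93 - 68312) = 1/(-6353015/93) = -93/6353015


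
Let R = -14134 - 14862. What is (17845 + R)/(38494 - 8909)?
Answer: -11151/29585 ≈ -0.37691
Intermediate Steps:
R = -28996
(17845 + R)/(38494 - 8909) = (17845 - 28996)/(38494 - 8909) = -11151/29585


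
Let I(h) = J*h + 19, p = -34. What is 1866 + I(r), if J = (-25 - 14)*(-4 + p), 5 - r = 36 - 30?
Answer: 403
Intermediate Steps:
r = -1 (r = 5 - (36 - 30) = 5 - 1*6 = 5 - 6 = -1)
J = 1482 (J = (-25 - 14)*(-4 - 34) = -39*(-38) = 1482)
I(h) = 19 + 1482*h (I(h) = 1482*h + 19 = 19 + 1482*h)
1866 + I(r) = 1866 + (19 + 1482*(-1)) = 1866 + (19 - 1482) = 1866 - 1463 = 403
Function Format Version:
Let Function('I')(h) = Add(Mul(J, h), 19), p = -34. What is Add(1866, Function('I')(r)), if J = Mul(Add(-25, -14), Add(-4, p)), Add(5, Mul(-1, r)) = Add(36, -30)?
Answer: 403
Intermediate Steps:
r = -1 (r = Add(5, Mul(-1, Add(36, -30))) = Add(5, Mul(-1, 6)) = Add(5, -6) = -1)
J = 1482 (J = Mul(Add(-25, -14), Add(-4, -34)) = Mul(-39, -38) = 1482)
Function('I')(h) = Add(19, Mul(1482, h)) (Function('I')(h) = Add(Mul(1482, h), 19) = Add(19, Mul(1482, h)))
Add(1866, Function('I')(r)) = Add(1866, Add(19, Mul(1482, -1))) = Add(1866, Add(19, -1482)) = Add(1866, -1463) = 403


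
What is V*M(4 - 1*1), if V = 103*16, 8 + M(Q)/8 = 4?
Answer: -52736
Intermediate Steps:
M(Q) = -32 (M(Q) = -64 + 8*4 = -64 + 32 = -32)
V = 1648
V*M(4 - 1*1) = 1648*(-32) = -52736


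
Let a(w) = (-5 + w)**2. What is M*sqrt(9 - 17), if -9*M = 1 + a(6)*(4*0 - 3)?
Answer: 4*I*sqrt(2)/9 ≈ 0.62854*I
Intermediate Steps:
M = 2/9 (M = -(1 + (-5 + 6)**2*(4*0 - 3))/9 = -(1 + 1**2*(0 - 3))/9 = -(1 + 1*(-3))/9 = -(1 - 3)/9 = -1/9*(-2) = 2/9 ≈ 0.22222)
M*sqrt(9 - 17) = 2*sqrt(9 - 17)/9 = 2*sqrt(-8)/9 = 2*(2*I*sqrt(2))/9 = 4*I*sqrt(2)/9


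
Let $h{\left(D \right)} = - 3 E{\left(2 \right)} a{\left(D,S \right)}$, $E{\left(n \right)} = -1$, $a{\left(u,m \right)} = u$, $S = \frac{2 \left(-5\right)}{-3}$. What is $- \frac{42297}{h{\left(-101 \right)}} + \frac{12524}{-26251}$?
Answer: $\frac{368847925}{2651351} \approx 139.12$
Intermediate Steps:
$S = \frac{10}{3}$ ($S = \left(-10\right) \left(- \frac{1}{3}\right) = \frac{10}{3} \approx 3.3333$)
$h{\left(D \right)} = 3 D$ ($h{\left(D \right)} = \left(-3\right) \left(-1\right) D = 3 D$)
$- \frac{42297}{h{\left(-101 \right)}} + \frac{12524}{-26251} = - \frac{42297}{3 \left(-101\right)} + \frac{12524}{-26251} = - \frac{42297}{-303} + 12524 \left(- \frac{1}{26251}\right) = \left(-42297\right) \left(- \frac{1}{303}\right) - \frac{12524}{26251} = \frac{14099}{101} - \frac{12524}{26251} = \frac{368847925}{2651351}$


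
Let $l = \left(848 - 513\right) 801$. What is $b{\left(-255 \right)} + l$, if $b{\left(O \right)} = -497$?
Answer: $267838$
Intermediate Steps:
$l = 268335$ ($l = 335 \cdot 801 = 268335$)
$b{\left(-255 \right)} + l = -497 + 268335 = 267838$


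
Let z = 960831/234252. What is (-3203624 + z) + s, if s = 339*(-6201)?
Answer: -138098292605/26028 ≈ -5.3058e+6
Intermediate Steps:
z = 106759/26028 (z = 960831*(1/234252) = 106759/26028 ≈ 4.1017)
s = -2102139
(-3203624 + z) + s = (-3203624 + 106759/26028) - 2102139 = -83383818713/26028 - 2102139 = -138098292605/26028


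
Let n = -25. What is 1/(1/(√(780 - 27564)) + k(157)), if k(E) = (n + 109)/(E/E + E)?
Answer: 88869312/47253217 + 74892*I*√186/47253217 ≈ 1.8807 + 0.021615*I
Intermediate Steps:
k(E) = 84/(1 + E) (k(E) = (-25 + 109)/(E/E + E) = 84/(1 + E))
1/(1/(√(780 - 27564)) + k(157)) = 1/(1/(√(780 - 27564)) + 84/(1 + 157)) = 1/(1/(√(-26784)) + 84/158) = 1/(1/(12*I*√186) + 84*(1/158)) = 1/(-I*√186/2232 + 42/79) = 1/(42/79 - I*√186/2232)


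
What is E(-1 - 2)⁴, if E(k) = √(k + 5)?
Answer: 4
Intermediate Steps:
E(k) = √(5 + k)
E(-1 - 2)⁴ = (√(5 + (-1 - 2)))⁴ = (√(5 - 3))⁴ = (√2)⁴ = 4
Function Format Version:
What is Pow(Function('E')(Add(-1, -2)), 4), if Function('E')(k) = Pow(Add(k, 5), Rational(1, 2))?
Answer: 4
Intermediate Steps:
Function('E')(k) = Pow(Add(5, k), Rational(1, 2))
Pow(Function('E')(Add(-1, -2)), 4) = Pow(Pow(Add(5, Add(-1, -2)), Rational(1, 2)), 4) = Pow(Pow(Add(5, -3), Rational(1, 2)), 4) = Pow(Pow(2, Rational(1, 2)), 4) = 4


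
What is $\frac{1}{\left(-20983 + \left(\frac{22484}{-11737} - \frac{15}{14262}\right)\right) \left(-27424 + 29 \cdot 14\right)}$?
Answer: $\frac{2536259}{1437983981326845} \approx 1.7638 \cdot 10^{-9}$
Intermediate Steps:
$\frac{1}{\left(-20983 + \left(\frac{22484}{-11737} - \frac{15}{14262}\right)\right) \left(-27424 + 29 \cdot 14\right)} = \frac{1}{\left(-20983 + \left(22484 \left(- \frac{1}{11737}\right) - \frac{5}{4754}\right)\right) \left(-27424 + 406\right)} = \frac{1}{\left(-20983 - \frac{9722511}{5072518}\right) \left(-27018\right)} = \frac{1}{\left(- \frac{106446367705}{5072518}\right) \left(-27018\right)} = \frac{1}{\frac{1437983981326845}{2536259}} = \frac{2536259}{1437983981326845}$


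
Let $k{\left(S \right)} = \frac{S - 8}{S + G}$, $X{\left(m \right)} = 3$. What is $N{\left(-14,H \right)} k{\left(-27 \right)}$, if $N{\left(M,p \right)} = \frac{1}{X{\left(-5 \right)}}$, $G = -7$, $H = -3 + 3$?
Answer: $\frac{35}{102} \approx 0.34314$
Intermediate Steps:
$H = 0$
$k{\left(S \right)} = \frac{-8 + S}{-7 + S}$ ($k{\left(S \right)} = \frac{S - 8}{S - 7} = \frac{-8 + S}{-7 + S}$)
$N{\left(M,p \right)} = \frac{1}{3}$
$N{\left(-14,H \right)} k{\left(-27 \right)} = \frac{\frac{1}{-7 - 27} \left(-8 - 27\right)}{3} = \frac{\frac{1}{-34} \left(-35\right)}{3} = \frac{\left(- \frac{1}{34}\right) \left(-35\right)}{3} = \frac{1}{3} \cdot \frac{35}{34} = \frac{35}{102}$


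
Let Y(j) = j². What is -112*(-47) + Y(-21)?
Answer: 5705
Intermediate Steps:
-112*(-47) + Y(-21) = -112*(-47) + (-21)² = 5264 + 441 = 5705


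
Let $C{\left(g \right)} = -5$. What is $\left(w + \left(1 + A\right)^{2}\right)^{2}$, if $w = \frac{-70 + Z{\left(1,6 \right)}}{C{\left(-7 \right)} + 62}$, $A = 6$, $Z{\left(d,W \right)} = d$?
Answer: $\frac{824464}{361} \approx 2283.8$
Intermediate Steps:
$w = - \frac{23}{19}$ ($w = \frac{-70 + 1}{-5 + 62} = - \frac{69}{57} = \left(-69\right) \frac{1}{57} = - \frac{23}{19} \approx -1.2105$)
$\left(w + \left(1 + A\right)^{2}\right)^{2} = \left(- \frac{23}{19} + \left(1 + 6\right)^{2}\right)^{2} = \left(- \frac{23}{19} + 7^{2}\right)^{2} = \left(- \frac{23}{19} + 49\right)^{2} = \left(\frac{908}{19}\right)^{2} = \frac{824464}{361}$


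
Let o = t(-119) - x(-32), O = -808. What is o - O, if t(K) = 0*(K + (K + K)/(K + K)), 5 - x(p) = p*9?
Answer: 515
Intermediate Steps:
x(p) = 5 - 9*p (x(p) = 5 - p*9 = 5 - 9*p)
t(K) = 0 (t(K) = 0*(K + (2*K)/((2*K))) = 0*(K + (2*K)*(1/(2*K))) = 0*(K + 1) = 0*(1 + K) = 0)
o = -293 (o = 0 - (5 - 9*(-32)) = 0 - (5 + 288) = 0 - 1*293 = 0 - 293 = -293)
o - O = -293 - 1*(-808) = -293 + 808 = 515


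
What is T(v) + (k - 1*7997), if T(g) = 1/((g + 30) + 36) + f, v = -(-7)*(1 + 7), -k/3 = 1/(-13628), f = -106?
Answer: -6736081727/831308 ≈ -8103.0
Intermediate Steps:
k = 3/13628 (k = -3/(-13628) = -3*(-1/13628) = 3/13628 ≈ 0.00022014)
v = 56 (v = -(-7)*8 = -1*(-56) = 56)
T(g) = -106 + 1/(66 + g) (T(g) = 1/((g + 30) + 36) - 106 = 1/((30 + g) + 36) - 106 = 1/(66 + g) - 106 = -106 + 1/(66 + g))
T(v) + (k - 1*7997) = (-6995 - 106*56)/(66 + 56) + (3/13628 - 1*7997) = (-6995 - 5936)/122 + (3/13628 - 7997) = (1/122)*(-12931) - 108983113/13628 = -12931/122 - 108983113/13628 = -6736081727/831308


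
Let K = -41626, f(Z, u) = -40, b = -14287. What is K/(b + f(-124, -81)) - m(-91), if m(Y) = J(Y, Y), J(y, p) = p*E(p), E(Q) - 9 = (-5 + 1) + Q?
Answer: -112081476/14327 ≈ -7823.1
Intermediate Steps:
E(Q) = 5 + Q (E(Q) = 9 + ((-5 + 1) + Q) = 9 + (-4 + Q) = 5 + Q)
J(y, p) = p*(5 + p)
m(Y) = Y*(5 + Y)
K/(b + f(-124, -81)) - m(-91) = -41626/(-14287 - 40) - (-91)*(5 - 91) = -41626/(-14327) - (-91)*(-86) = -41626*(-1/14327) - 1*7826 = 41626/14327 - 7826 = -112081476/14327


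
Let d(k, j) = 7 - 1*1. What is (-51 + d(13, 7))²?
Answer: 2025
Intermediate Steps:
d(k, j) = 6 (d(k, j) = 7 - 1 = 6)
(-51 + d(13, 7))² = (-51 + 6)² = (-45)² = 2025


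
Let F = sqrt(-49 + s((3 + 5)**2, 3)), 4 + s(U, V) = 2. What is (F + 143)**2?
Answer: (143 + I*sqrt(51))**2 ≈ 20398.0 + 2042.4*I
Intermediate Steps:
s(U, V) = -2 (s(U, V) = -4 + 2 = -2)
F = I*sqrt(51) (F = sqrt(-49 - 2) = sqrt(-51) = I*sqrt(51) ≈ 7.1414*I)
(F + 143)**2 = (I*sqrt(51) + 143)**2 = (143 + I*sqrt(51))**2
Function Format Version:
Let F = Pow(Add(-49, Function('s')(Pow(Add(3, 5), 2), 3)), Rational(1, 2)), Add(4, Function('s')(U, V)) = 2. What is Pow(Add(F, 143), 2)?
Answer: Pow(Add(143, Mul(I, Pow(51, Rational(1, 2)))), 2) ≈ Add(20398., Mul(2042.4, I))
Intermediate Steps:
Function('s')(U, V) = -2 (Function('s')(U, V) = Add(-4, 2) = -2)
F = Mul(I, Pow(51, Rational(1, 2))) (F = Pow(Add(-49, -2), Rational(1, 2)) = Pow(-51, Rational(1, 2)) = Mul(I, Pow(51, Rational(1, 2))) ≈ Mul(7.1414, I))
Pow(Add(F, 143), 2) = Pow(Add(Mul(I, Pow(51, Rational(1, 2))), 143), 2) = Pow(Add(143, Mul(I, Pow(51, Rational(1, 2)))), 2)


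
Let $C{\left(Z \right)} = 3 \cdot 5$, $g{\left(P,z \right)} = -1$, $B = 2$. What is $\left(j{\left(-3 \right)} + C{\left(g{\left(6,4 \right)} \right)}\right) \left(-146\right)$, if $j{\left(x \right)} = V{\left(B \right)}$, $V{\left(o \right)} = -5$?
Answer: $-1460$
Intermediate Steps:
$j{\left(x \right)} = -5$
$C{\left(Z \right)} = 15$
$\left(j{\left(-3 \right)} + C{\left(g{\left(6,4 \right)} \right)}\right) \left(-146\right) = \left(-5 + 15\right) \left(-146\right) = 10 \left(-146\right) = -1460$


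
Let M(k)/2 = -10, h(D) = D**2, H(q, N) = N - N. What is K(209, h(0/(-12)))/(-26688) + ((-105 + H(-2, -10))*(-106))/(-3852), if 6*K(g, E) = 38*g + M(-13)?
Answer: -25176947/8566848 ≈ -2.9389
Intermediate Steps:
H(q, N) = 0
M(k) = -20 (M(k) = 2*(-10) = -20)
K(g, E) = -10/3 + 19*g/3 (K(g, E) = (38*g - 20)/6 = (-20 + 38*g)/6 = -10/3 + 19*g/3)
K(209, h(0/(-12)))/(-26688) + ((-105 + H(-2, -10))*(-106))/(-3852) = (-10/3 + (19/3)*209)/(-26688) + ((-105 + 0)*(-106))/(-3852) = (-10/3 + 3971/3)*(-1/26688) - 105*(-106)*(-1/3852) = (3961/3)*(-1/26688) + 11130*(-1/3852) = -3961/80064 - 1855/642 = -25176947/8566848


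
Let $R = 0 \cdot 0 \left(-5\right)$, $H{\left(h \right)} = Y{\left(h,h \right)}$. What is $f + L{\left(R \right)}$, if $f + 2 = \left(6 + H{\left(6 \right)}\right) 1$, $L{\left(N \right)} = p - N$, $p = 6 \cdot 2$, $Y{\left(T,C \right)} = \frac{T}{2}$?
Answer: $19$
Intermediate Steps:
$Y{\left(T,C \right)} = \frac{T}{2}$ ($Y{\left(T,C \right)} = T \frac{1}{2} = \frac{T}{2}$)
$H{\left(h \right)} = \frac{h}{2}$
$p = 12$
$R = 0$ ($R = 0 \left(-5\right) = 0$)
$L{\left(N \right)} = 12 - N$
$f = 7$ ($f = -2 + \left(6 + \frac{1}{2} \cdot 6\right) 1 = -2 + \left(6 + 3\right) 1 = -2 + 9 \cdot 1 = -2 + 9 = 7$)
$f + L{\left(R \right)} = 7 + \left(12 - 0\right) = 7 + \left(12 + 0\right) = 7 + 12 = 19$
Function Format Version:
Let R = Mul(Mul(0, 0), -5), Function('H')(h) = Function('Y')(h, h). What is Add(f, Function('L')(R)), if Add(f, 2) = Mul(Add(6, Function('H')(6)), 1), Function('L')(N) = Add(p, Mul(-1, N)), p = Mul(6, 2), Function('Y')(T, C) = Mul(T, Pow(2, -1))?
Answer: 19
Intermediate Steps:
Function('Y')(T, C) = Mul(Rational(1, 2), T) (Function('Y')(T, C) = Mul(T, Rational(1, 2)) = Mul(Rational(1, 2), T))
Function('H')(h) = Mul(Rational(1, 2), h)
p = 12
R = 0 (R = Mul(0, -5) = 0)
Function('L')(N) = Add(12, Mul(-1, N))
f = 7 (f = Add(-2, Mul(Add(6, Mul(Rational(1, 2), 6)), 1)) = Add(-2, Mul(Add(6, 3), 1)) = Add(-2, Mul(9, 1)) = Add(-2, 9) = 7)
Add(f, Function('L')(R)) = Add(7, Add(12, Mul(-1, 0))) = Add(7, Add(12, 0)) = Add(7, 12) = 19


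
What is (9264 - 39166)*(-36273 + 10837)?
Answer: 760587272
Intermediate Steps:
(9264 - 39166)*(-36273 + 10837) = -29902*(-25436) = 760587272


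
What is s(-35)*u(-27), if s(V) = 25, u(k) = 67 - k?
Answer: 2350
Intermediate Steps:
s(-35)*u(-27) = 25*(67 - 1*(-27)) = 25*(67 + 27) = 25*94 = 2350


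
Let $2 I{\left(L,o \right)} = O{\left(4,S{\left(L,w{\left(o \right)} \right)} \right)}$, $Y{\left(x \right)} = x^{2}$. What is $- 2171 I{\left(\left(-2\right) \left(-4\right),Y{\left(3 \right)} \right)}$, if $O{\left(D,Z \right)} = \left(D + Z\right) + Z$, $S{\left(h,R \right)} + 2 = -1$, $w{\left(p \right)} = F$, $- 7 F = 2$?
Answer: $2171$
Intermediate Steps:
$F = - \frac{2}{7}$ ($F = \left(- \frac{1}{7}\right) 2 = - \frac{2}{7} \approx -0.28571$)
$w{\left(p \right)} = - \frac{2}{7}$
$S{\left(h,R \right)} = -3$ ($S{\left(h,R \right)} = -2 - 1 = -3$)
$O{\left(D,Z \right)} = D + 2 Z$
$I{\left(L,o \right)} = -1$ ($I{\left(L,o \right)} = \frac{4 + 2 \left(-3\right)}{2} = \frac{4 - 6}{2} = \frac{1}{2} \left(-2\right) = -1$)
$- 2171 I{\left(\left(-2\right) \left(-4\right),Y{\left(3 \right)} \right)} = \left(-2171\right) \left(-1\right) = 2171$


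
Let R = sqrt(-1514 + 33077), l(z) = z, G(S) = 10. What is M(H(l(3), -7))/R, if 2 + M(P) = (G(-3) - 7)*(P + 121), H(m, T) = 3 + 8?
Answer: 394*sqrt(3507)/10521 ≈ 2.2177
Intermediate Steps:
H(m, T) = 11
M(P) = 361 + 3*P (M(P) = -2 + (10 - 7)*(P + 121) = -2 + 3*(121 + P) = -2 + (363 + 3*P) = 361 + 3*P)
R = 3*sqrt(3507) (R = sqrt(31563) = 3*sqrt(3507) ≈ 177.66)
M(H(l(3), -7))/R = (361 + 3*11)/((3*sqrt(3507))) = (361 + 33)*(sqrt(3507)/10521) = 394*(sqrt(3507)/10521) = 394*sqrt(3507)/10521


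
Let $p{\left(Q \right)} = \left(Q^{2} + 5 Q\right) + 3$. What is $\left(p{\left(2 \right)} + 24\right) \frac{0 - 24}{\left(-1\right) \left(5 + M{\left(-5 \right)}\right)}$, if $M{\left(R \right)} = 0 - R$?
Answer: $\frac{492}{5} \approx 98.4$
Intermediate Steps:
$p{\left(Q \right)} = 3 + Q^{2} + 5 Q$
$M{\left(R \right)} = - R$
$\left(p{\left(2 \right)} + 24\right) \frac{0 - 24}{\left(-1\right) \left(5 + M{\left(-5 \right)}\right)} = \left(\left(3 + 2^{2} + 5 \cdot 2\right) + 24\right) \frac{0 - 24}{\left(-1\right) \left(5 - -5\right)} = \left(\left(3 + 4 + 10\right) + 24\right) \frac{0 - 24}{\left(-1\right) \left(5 + 5\right)} = \left(17 + 24\right) \left(- \frac{24}{\left(-1\right) 10}\right) = 41 \left(- \frac{24}{-10}\right) = 41 \left(\left(-24\right) \left(- \frac{1}{10}\right)\right) = 41 \cdot \frac{12}{5} = \frac{492}{5}$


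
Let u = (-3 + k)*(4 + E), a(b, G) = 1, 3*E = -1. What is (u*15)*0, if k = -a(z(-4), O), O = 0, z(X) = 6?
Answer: 0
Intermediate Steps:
E = -⅓ (E = (⅓)*(-1) = -⅓ ≈ -0.33333)
k = -1 (k = -1*1 = -1)
u = -44/3 (u = (-3 - 1)*(4 - ⅓) = -4*11/3 = -44/3 ≈ -14.667)
(u*15)*0 = -44/3*15*0 = -220*0 = 0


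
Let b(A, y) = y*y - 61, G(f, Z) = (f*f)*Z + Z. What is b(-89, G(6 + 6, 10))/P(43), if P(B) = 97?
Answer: 2102439/97 ≈ 21675.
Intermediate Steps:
G(f, Z) = Z + Z*f² (G(f, Z) = f²*Z + Z = Z*f² + Z = Z + Z*f²)
b(A, y) = -61 + y² (b(A, y) = y² - 61 = -61 + y²)
b(-89, G(6 + 6, 10))/P(43) = (-61 + (10*(1 + (6 + 6)²))²)/97 = (-61 + (10*(1 + 12²))²)*(1/97) = (-61 + (10*(1 + 144))²)*(1/97) = (-61 + (10*145)²)*(1/97) = (-61 + 1450²)*(1/97) = (-61 + 2102500)*(1/97) = 2102439*(1/97) = 2102439/97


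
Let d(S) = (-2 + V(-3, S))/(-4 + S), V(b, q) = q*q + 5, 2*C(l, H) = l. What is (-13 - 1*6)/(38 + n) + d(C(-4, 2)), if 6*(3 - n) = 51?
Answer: -683/390 ≈ -1.7513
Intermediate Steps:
n = -11/2 (n = 3 - 1/6*51 = 3 - 17/2 = -11/2 ≈ -5.5000)
C(l, H) = l/2
V(b, q) = 5 + q**2 (V(b, q) = q**2 + 5 = 5 + q**2)
d(S) = (3 + S**2)/(-4 + S) (d(S) = (-2 + (5 + S**2))/(-4 + S) = (3 + S**2)/(-4 + S))
(-13 - 1*6)/(38 + n) + d(C(-4, 2)) = (-13 - 1*6)/(38 - 11/2) + (3 + ((1/2)*(-4))**2)/(-4 + (1/2)*(-4)) = (-13 - 6)/(65/2) + (3 + (-2)**2)/(-4 - 2) = -19*2/65 + (3 + 4)/(-6) = -38/65 - 1/6*7 = -38/65 - 7/6 = -683/390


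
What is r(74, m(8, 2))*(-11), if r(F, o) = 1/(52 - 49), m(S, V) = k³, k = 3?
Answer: -11/3 ≈ -3.6667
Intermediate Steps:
m(S, V) = 27 (m(S, V) = 3³ = 27)
r(F, o) = ⅓ (r(F, o) = 1/3 = ⅓)
r(74, m(8, 2))*(-11) = (⅓)*(-11) = -11/3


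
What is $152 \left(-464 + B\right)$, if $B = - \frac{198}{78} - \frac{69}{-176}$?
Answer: $- \frac{20264317}{286} \approx -70854.0$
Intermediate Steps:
$B = - \frac{4911}{2288}$ ($B = \left(-198\right) \frac{1}{78} - - \frac{69}{176} = - \frac{33}{13} + \frac{69}{176} = - \frac{4911}{2288} \approx -2.1464$)
$152 \left(-464 + B\right) = 152 \left(-464 - \frac{4911}{2288}\right) = 152 \left(- \frac{1066543}{2288}\right) = - \frac{20264317}{286}$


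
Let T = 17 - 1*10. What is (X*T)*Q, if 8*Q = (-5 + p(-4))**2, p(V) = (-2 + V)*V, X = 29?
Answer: 73283/8 ≈ 9160.4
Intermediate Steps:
p(V) = V*(-2 + V)
Q = 361/8 (Q = (-5 - 4*(-2 - 4))**2/8 = (-5 - 4*(-6))**2/8 = (-5 + 24)**2/8 = (1/8)*19**2 = (1/8)*361 = 361/8 ≈ 45.125)
T = 7 (T = 17 - 10 = 7)
(X*T)*Q = (29*7)*(361/8) = 203*(361/8) = 73283/8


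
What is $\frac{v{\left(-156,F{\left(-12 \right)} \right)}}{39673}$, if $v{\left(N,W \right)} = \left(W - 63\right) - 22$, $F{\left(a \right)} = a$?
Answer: $- \frac{1}{409} \approx -0.002445$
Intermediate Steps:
$v{\left(N,W \right)} = -85 + W$ ($v{\left(N,W \right)} = \left(-63 + W\right) - 22 = -85 + W$)
$\frac{v{\left(-156,F{\left(-12 \right)} \right)}}{39673} = \frac{-85 - 12}{39673} = \left(-97\right) \frac{1}{39673} = - \frac{1}{409}$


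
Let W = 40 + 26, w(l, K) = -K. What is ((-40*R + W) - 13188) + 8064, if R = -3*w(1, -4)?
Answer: -4578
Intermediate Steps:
W = 66
R = -12 (R = -(-3)*(-4) = -3*4 = -12)
((-40*R + W) - 13188) + 8064 = ((-40*(-12) + 66) - 13188) + 8064 = ((480 + 66) - 13188) + 8064 = (546 - 13188) + 8064 = -12642 + 8064 = -4578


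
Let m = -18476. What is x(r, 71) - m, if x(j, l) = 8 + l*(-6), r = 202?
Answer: 18058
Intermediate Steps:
x(j, l) = 8 - 6*l
x(r, 71) - m = (8 - 6*71) - 1*(-18476) = (8 - 426) + 18476 = -418 + 18476 = 18058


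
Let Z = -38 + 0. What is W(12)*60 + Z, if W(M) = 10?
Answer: 562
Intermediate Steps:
Z = -38
W(12)*60 + Z = 10*60 - 38 = 600 - 38 = 562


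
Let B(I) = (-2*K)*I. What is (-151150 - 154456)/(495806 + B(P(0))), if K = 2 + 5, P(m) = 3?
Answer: -152803/247882 ≈ -0.61643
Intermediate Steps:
K = 7
B(I) = -14*I (B(I) = (-2*7)*I = -14*I)
(-151150 - 154456)/(495806 + B(P(0))) = (-151150 - 154456)/(495806 - 14*3) = -305606/(495806 - 42) = -305606/495764 = -305606*1/495764 = -152803/247882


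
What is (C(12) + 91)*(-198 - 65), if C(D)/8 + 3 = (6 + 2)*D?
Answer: -219605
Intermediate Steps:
C(D) = -24 + 64*D (C(D) = -24 + 8*((6 + 2)*D) = -24 + 8*(8*D) = -24 + 64*D)
(C(12) + 91)*(-198 - 65) = ((-24 + 64*12) + 91)*(-198 - 65) = ((-24 + 768) + 91)*(-263) = (744 + 91)*(-263) = 835*(-263) = -219605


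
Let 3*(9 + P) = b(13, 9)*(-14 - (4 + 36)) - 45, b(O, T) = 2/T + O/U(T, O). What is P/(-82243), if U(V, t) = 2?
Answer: 145/82243 ≈ 0.0017631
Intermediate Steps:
b(O, T) = O/2 + 2/T (b(O, T) = 2/T + O/2 = O/2 + 2/T)
P = -145 (P = -9 + (((1/2)*13 + 2/9)*(-14 - (4 + 36)) - 45)/3 = -9 + ((13/2 + 2*(1/9))*(-14 - 1*40) - 45)/3 = -9 + ((13/2 + 2/9)*(-14 - 40) - 45)/3 = -9 + ((121/18)*(-54) - 45)/3 = -9 + (-363 - 45)/3 = -9 + (1/3)*(-408) = -9 - 136 = -145)
P/(-82243) = -145/(-82243) = -145*(-1/82243) = 145/82243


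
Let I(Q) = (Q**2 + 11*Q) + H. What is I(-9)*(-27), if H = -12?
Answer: 810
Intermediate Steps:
I(Q) = -12 + Q**2 + 11*Q (I(Q) = (Q**2 + 11*Q) - 12 = -12 + Q**2 + 11*Q)
I(-9)*(-27) = (-12 + (-9)**2 + 11*(-9))*(-27) = (-12 + 81 - 99)*(-27) = -30*(-27) = 810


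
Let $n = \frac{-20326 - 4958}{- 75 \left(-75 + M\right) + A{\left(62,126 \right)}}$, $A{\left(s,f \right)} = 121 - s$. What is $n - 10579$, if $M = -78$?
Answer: $- \frac{61021735}{5767} \approx -10581.0$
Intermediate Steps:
$n = - \frac{12642}{5767}$ ($n = \frac{-20326 - 4958}{- 75 \left(-75 - 78\right) + \left(121 - 62\right)} = - \frac{25284}{\left(-75\right) \left(-153\right) + \left(121 - 62\right)} = - \frac{25284}{11475 + 59} = - \frac{25284}{11534} = \left(-25284\right) \frac{1}{11534} = - \frac{12642}{5767} \approx -2.1921$)
$n - 10579 = - \frac{12642}{5767} - 10579 = - \frac{61021735}{5767}$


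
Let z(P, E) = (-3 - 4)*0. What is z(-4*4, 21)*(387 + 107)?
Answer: 0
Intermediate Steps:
z(P, E) = 0 (z(P, E) = -7*0 = 0)
z(-4*4, 21)*(387 + 107) = 0*(387 + 107) = 0*494 = 0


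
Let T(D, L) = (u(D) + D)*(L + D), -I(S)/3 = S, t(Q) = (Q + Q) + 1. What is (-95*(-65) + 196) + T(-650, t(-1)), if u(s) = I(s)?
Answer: -839929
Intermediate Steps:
t(Q) = 1 + 2*Q (t(Q) = 2*Q + 1 = 1 + 2*Q)
I(S) = -3*S
u(s) = -3*s
T(D, L) = -2*D*(D + L) (T(D, L) = (-3*D + D)*(L + D) = (-2*D)*(D + L) = -2*D*(D + L))
(-95*(-65) + 196) + T(-650, t(-1)) = (-95*(-65) + 196) + 2*(-650)*(-1*(-650) - (1 + 2*(-1))) = (6175 + 196) + 2*(-650)*(650 - (1 - 2)) = 6371 + 2*(-650)*(650 - 1*(-1)) = 6371 + 2*(-650)*(650 + 1) = 6371 + 2*(-650)*651 = 6371 - 846300 = -839929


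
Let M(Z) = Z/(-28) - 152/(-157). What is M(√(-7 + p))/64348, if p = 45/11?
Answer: 38/2525659 - I*√22/4954796 ≈ 1.5046e-5 - 9.4664e-7*I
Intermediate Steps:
p = 45/11 (p = 45*(1/11) = 45/11 ≈ 4.0909)
M(Z) = 152/157 - Z/28 (M(Z) = Z*(-1/28) - 152*(-1/157) = -Z/28 + 152/157 = 152/157 - Z/28)
M(√(-7 + p))/64348 = (152/157 - √(-7 + 45/11)/28)/64348 = (152/157 - I*√22/77)*(1/64348) = 38/2525659 - I*√22/4954796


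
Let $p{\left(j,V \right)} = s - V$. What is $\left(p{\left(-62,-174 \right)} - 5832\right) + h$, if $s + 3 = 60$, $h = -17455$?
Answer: $-23056$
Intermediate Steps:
$s = 57$ ($s = -3 + 60 = 57$)
$p{\left(j,V \right)} = 57 - V$
$\left(p{\left(-62,-174 \right)} - 5832\right) + h = \left(\left(57 - -174\right) - 5832\right) - 17455 = \left(\left(57 + 174\right) - 5832\right) - 17455 = \left(231 - 5832\right) - 17455 = -5601 - 17455 = -23056$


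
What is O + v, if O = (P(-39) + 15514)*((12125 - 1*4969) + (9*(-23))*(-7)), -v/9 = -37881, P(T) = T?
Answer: 133503304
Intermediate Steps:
v = 340929 (v = -9*(-37881) = 340929)
O = 133162375 (O = (-39 + 15514)*((12125 - 1*4969) + (9*(-23))*(-7)) = 15475*((12125 - 4969) - 207*(-7)) = 15475*(7156 + 1449) = 15475*8605 = 133162375)
O + v = 133162375 + 340929 = 133503304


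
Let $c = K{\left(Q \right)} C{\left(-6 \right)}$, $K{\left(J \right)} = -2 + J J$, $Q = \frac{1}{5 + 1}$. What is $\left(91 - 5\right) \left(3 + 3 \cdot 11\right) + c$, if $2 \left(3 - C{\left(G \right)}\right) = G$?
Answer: $\frac{18505}{6} \approx 3084.2$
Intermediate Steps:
$C{\left(G \right)} = 3 - \frac{G}{2}$
$Q = \frac{1}{6} \approx 0.16667$
$K{\left(J \right)} = -2 + J^{2}$
$c = - \frac{71}{6}$ ($c = \left(-2 + \left(\frac{1}{6}\right)^{2}\right) \left(3 - -3\right) = \left(-2 + \frac{1}{36}\right) \left(3 + 3\right) = \left(- \frac{71}{36}\right) 6 = - \frac{71}{6} \approx -11.833$)
$\left(91 - 5\right) \left(3 + 3 \cdot 11\right) + c = \left(91 - 5\right) \left(3 + 3 \cdot 11\right) - \frac{71}{6} = \left(91 - 5\right) \left(3 + 33\right) - \frac{71}{6} = 86 \cdot 36 - \frac{71}{6} = 3096 - \frac{71}{6} = \frac{18505}{6}$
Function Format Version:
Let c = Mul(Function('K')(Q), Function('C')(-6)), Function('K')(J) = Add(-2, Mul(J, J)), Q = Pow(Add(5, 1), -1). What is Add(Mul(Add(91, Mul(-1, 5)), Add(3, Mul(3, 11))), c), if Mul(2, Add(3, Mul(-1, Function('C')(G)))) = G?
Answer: Rational(18505, 6) ≈ 3084.2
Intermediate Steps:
Function('C')(G) = Add(3, Mul(Rational(-1, 2), G))
Q = Rational(1, 6) (Q = Pow(6, -1) = Rational(1, 6) ≈ 0.16667)
Function('K')(J) = Add(-2, Pow(J, 2))
c = Rational(-71, 6) (c = Mul(Add(-2, Pow(Rational(1, 6), 2)), Add(3, Mul(Rational(-1, 2), -6))) = Mul(Add(-2, Rational(1, 36)), Add(3, 3)) = Mul(Rational(-71, 36), 6) = Rational(-71, 6) ≈ -11.833)
Add(Mul(Add(91, Mul(-1, 5)), Add(3, Mul(3, 11))), c) = Add(Mul(Add(91, Mul(-1, 5)), Add(3, Mul(3, 11))), Rational(-71, 6)) = Add(Mul(Add(91, -5), Add(3, 33)), Rational(-71, 6)) = Add(Mul(86, 36), Rational(-71, 6)) = Add(3096, Rational(-71, 6)) = Rational(18505, 6)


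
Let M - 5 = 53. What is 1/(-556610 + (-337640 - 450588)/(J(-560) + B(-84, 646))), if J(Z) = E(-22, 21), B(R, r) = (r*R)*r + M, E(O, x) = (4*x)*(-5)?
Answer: -17527453/9755955220216 ≈ -1.7966e-6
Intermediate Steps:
M = 58 (M = 5 + 53 = 58)
E(O, x) = -20*x
B(R, r) = 58 + R*r**2 (B(R, r) = (r*R)*r + 58 = (R*r)*r + 58 = R*r**2 + 58 = 58 + R*r**2)
J(Z) = -420 (J(Z) = -20*21 = -420)
1/(-556610 + (-337640 - 450588)/(J(-560) + B(-84, 646))) = 1/(-556610 + (-337640 - 450588)/(-420 + (58 - 84*646**2))) = 1/(-556610 - 788228/(-420 + (58 - 84*417316))) = 1/(-556610 - 788228/(-420 + (58 - 35054544))) = 1/(-556610 - 788228/(-420 - 35054486)) = 1/(-556610 - 788228/(-35054906)) = 1/(-556610 - 788228*(-1/35054906)) = 1/(-556610 + 394114/17527453) = 1/(-9755955220216/17527453) = -17527453/9755955220216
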